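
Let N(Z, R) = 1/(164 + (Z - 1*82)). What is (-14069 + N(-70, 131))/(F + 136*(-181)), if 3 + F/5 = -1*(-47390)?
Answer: -168827/2547828 ≈ -0.066263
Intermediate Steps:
N(Z, R) = 1/(82 + Z) (N(Z, R) = 1/(164 + (Z - 82)) = 1/(164 + (-82 + Z)) = 1/(82 + Z))
F = 236935 (F = -15 + 5*(-1*(-47390)) = -15 + 5*47390 = -15 + 236950 = 236935)
(-14069 + N(-70, 131))/(F + 136*(-181)) = (-14069 + 1/(82 - 70))/(236935 + 136*(-181)) = (-14069 + 1/12)/(236935 - 24616) = (-14069 + 1/12)/212319 = -168827/12*1/212319 = -168827/2547828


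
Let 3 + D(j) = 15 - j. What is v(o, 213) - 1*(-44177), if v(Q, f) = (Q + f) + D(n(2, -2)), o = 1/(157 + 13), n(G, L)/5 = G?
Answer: 7546641/170 ≈ 44392.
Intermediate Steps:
n(G, L) = 5*G
D(j) = 12 - j (D(j) = -3 + (15 - j) = 12 - j)
o = 1/170 ≈ 0.0058824
v(Q, f) = 2 + Q + f (v(Q, f) = (Q + f) + (12 - 5*2) = (Q + f) + (12 - 1*10) = (Q + f) + (12 - 10) = (Q + f) + 2 = 2 + Q + f)
v(o, 213) - 1*(-44177) = (2 + 1/170 + 213) - 1*(-44177) = 36551/170 + 44177 = 7546641/170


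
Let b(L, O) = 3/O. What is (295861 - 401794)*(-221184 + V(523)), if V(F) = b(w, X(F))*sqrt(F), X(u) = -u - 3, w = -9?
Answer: 23430684672 + 317799*sqrt(523)/526 ≈ 2.3431e+10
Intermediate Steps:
X(u) = -3 - u
V(F) = 3*sqrt(F)/(-3 - F) (V(F) = (3/(-3 - F))*sqrt(F) = 3*sqrt(F)/(-3 - F))
(295861 - 401794)*(-221184 + V(523)) = (295861 - 401794)*(-221184 - 3*sqrt(523)/(3 + 523)) = -105933*(-221184 - 3*sqrt(523)/526) = 23430684672 + 317799*sqrt(523)/526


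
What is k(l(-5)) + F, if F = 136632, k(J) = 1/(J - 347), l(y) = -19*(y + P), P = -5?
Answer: 21451223/157 ≈ 1.3663e+5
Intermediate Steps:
l(y) = 95 - 19*y (l(y) = -19*(y - 5) = -19*(-5 + y) = 95 - 19*y)
k(J) = 1/(-347 + J)
k(l(-5)) + F = 1/(-347 + (95 - 19*(-5))) + 136632 = 1/(-347 + (95 + 95)) + 136632 = 1/(-347 + 190) + 136632 = 1/(-157) + 136632 = -1/157 + 136632 = 21451223/157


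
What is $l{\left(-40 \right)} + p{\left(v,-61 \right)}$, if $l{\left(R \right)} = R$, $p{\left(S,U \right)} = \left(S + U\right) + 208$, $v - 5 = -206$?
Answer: $-94$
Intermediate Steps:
$v = -201$ ($v = 5 - 206 = -201$)
$p{\left(S,U \right)} = 208 + S + U$
$l{\left(-40 \right)} + p{\left(v,-61 \right)} = -40 - 54 = -94$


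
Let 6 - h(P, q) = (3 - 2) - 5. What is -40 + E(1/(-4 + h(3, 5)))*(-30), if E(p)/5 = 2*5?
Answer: -1540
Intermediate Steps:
h(P, q) = 10 (h(P, q) = 6 - ((3 - 2) - 5) = 6 - (1 - 5) = 6 - 1*(-4) = 6 + 4 = 10)
E(p) = 50 (E(p) = 5*(2*5) = 5*10 = 50)
-40 + E(1/(-4 + h(3, 5)))*(-30) = -40 + 50*(-30) = -40 - 1500 = -1540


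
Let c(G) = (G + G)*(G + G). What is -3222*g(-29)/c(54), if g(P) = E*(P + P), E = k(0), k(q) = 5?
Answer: 25955/324 ≈ 80.108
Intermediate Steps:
c(G) = 4*G² (c(G) = (2*G)*(2*G) = 4*G²)
E = 5
g(P) = 10*P (g(P) = 5*(P + P) = 5*(2*P) = 10*P)
-3222*g(-29)/c(54) = -3222/((4*54²)/((10*(-29)))) = -3222/((4*2916)/(-290)) = -3222/(11664*(-1/290)) = -3222/(-5832/145) = -3222*(-145/5832) = 25955/324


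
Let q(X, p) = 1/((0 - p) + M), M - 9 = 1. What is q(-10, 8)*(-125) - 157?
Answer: -439/2 ≈ -219.50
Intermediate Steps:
M = 10 (M = 9 + 1 = 10)
q(X, p) = 1/(10 - p) (q(X, p) = 1/((0 - p) + 10) = 1/(-p + 10) = 1/(10 - p))
q(-10, 8)*(-125) - 157 = -1/(-10 + 8)*(-125) - 157 = -1/(-2)*(-125) - 157 = -1*(-½)*(-125) - 157 = (½)*(-125) - 157 = -125/2 - 157 = -439/2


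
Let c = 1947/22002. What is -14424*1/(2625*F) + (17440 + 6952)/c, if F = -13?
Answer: 2034887426392/7382375 ≈ 2.7564e+5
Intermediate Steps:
c = 649/7334 (c = 1947*(1/22002) = 649/7334 ≈ 0.088492)
-14424*1/(2625*F) + (17440 + 6952)/c = -14424/(2625*(-13)) + (17440 + 6952)/(649/7334) = -14424/(-34125) + 24392*(7334/649) = -14424*(-1/34125) + 178890928/649 = 4808/11375 + 178890928/649 = 2034887426392/7382375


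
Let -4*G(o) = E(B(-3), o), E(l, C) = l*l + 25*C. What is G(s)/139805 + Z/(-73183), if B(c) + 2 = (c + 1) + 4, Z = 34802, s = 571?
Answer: -4101332353/8185079452 ≈ -0.50107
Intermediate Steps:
B(c) = 3 + c (B(c) = -2 + ((c + 1) + 4) = -2 + ((1 + c) + 4) = -2 + (5 + c) = 3 + c)
E(l, C) = l² + 25*C
G(o) = -25*o/4 (G(o) = -((3 - 3)² + 25*o)/4 = -(0² + 25*o)/4 = -(0 + 25*o)/4 = -25*o/4)
G(s)/139805 + Z/(-73183) = -25/4*571/139805 + 34802/(-73183) = -14275/4*1/139805 + 34802*(-1/73183) = -2855/111844 - 34802/73183 = -4101332353/8185079452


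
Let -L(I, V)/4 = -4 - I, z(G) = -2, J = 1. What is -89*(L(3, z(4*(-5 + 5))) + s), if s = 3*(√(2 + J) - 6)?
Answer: -890 - 267*√3 ≈ -1352.5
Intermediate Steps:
L(I, V) = 16 + 4*I (L(I, V) = -4*(-4 - I) = 16 + 4*I)
s = -18 + 3*√3 (s = 3*(√(2 + 1) - 6) = 3*(√3 - 6) = 3*(-6 + √3) = -18 + 3*√3 ≈ -12.804)
-89*(L(3, z(4*(-5 + 5))) + s) = -89*((16 + 4*3) + (-18 + 3*√3)) = -89*((16 + 12) + (-18 + 3*√3)) = -89*(28 + (-18 + 3*√3)) = -89*(10 + 3*√3) = -890 - 267*√3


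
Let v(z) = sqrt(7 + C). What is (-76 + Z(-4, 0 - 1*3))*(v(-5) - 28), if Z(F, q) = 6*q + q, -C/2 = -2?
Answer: 2716 - 97*sqrt(11) ≈ 2394.3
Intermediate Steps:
C = 4 (C = -2*(-2) = 4)
v(z) = sqrt(11) (v(z) = sqrt(7 + 4) = sqrt(11))
Z(F, q) = 7*q
(-76 + Z(-4, 0 - 1*3))*(v(-5) - 28) = (-76 + 7*(0 - 1*3))*(sqrt(11) - 28) = (-76 + 7*(0 - 3))*(-28 + sqrt(11)) = (-76 + 7*(-3))*(-28 + sqrt(11)) = (-76 - 21)*(-28 + sqrt(11)) = -97*(-28 + sqrt(11)) = 2716 - 97*sqrt(11)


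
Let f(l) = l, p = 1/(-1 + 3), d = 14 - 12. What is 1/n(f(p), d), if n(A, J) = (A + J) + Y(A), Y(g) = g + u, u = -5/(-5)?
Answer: 1/4 ≈ 0.25000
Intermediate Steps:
d = 2
u = 1 (u = -5*(-1/5) = 1)
p = 1/2 ≈ 0.50000
Y(g) = 1 + g (Y(g) = g + 1 = 1 + g)
n(A, J) = 1 + J + 2*A (n(A, J) = (A + J) + (1 + A) = 1 + J + 2*A)
1/n(f(p), d) = 1/(1 + 2 + 2*(1/2)) = 1/(1 + 2 + 1) = 1/4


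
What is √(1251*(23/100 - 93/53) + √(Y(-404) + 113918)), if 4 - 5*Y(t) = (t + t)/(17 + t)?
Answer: √(-8916156990063 + 36236100*√1895715802)/68370 ≈ 39.622*I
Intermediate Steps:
Y(t) = ⅘ - 2*t/(5*(17 + t)) (Y(t) = ⅘ - (t + t)/(5*(17 + t)) = ⅘ - 2*t/(5*(17 + t)))
√(1251*(23/100 - 93/53) + √(Y(-404) + 113918)) = √(1251*(23/100 - 93/53) + √(2*(34 - 404)/(5*(17 - 404)) + 113918)) = √(1251*(23*(1/100) - 93*1/53) + √((⅖)*(-370)/(-387) + 113918)) = √(1251*(23/100 - 93/53) + √((⅖)*(-1/387)*(-370) + 113918)) = √(1251*(-8081/5300) + √(148/387 + 113918)) = √(-10109331/5300 + √(44086414/387)) = √(-10109331/5300 + √1895715802/129)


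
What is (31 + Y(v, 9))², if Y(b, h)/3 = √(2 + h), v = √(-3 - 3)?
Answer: 1060 + 186*√11 ≈ 1676.9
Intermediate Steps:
v = I*√6 (v = √(-6) = I*√6 ≈ 2.4495*I)
Y(b, h) = 3*√(2 + h)
(31 + Y(v, 9))² = (31 + 3*√(2 + 9))² = (31 + 3*√11)²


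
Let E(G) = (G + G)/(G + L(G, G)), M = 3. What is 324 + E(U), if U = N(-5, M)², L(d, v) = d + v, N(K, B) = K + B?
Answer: 974/3 ≈ 324.67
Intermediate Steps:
N(K, B) = B + K
U = 4 (U = (3 - 5)² = (-2)² = 4)
E(G) = ⅔ (E(G) = (G + G)/(G + (G + G)) = (2*G)/(G + 2*G) = (2*G)/((3*G)) = (2*G)*(1/(3*G)) = ⅔)
324 + E(U) = 324 + ⅔ = 974/3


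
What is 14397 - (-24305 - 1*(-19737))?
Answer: 18965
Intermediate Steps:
14397 - (-24305 - 1*(-19737)) = 14397 - (-24305 + 19737) = 14397 - 1*(-4568) = 14397 + 4568 = 18965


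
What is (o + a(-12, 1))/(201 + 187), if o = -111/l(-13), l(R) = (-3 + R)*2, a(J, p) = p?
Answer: 143/12416 ≈ 0.011517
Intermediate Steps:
l(R) = -6 + 2*R
o = 111/32 (o = -111/(-6 + 2*(-13)) = -111/(-6 - 26) = -111/(-32) = -111*(-1/32) = 111/32 ≈ 3.4688)
(o + a(-12, 1))/(201 + 187) = (111/32 + 1)/(201 + 187) = (143/32)/388 = (143/32)*(1/388) = 143/12416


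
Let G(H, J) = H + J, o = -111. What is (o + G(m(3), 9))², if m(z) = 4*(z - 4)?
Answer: 11236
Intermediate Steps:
m(z) = -16 + 4*z (m(z) = 4*(-4 + z) = -16 + 4*z)
(o + G(m(3), 9))² = (-111 + ((-16 + 4*3) + 9))² = (-111 + ((-16 + 12) + 9))² = (-111 + (-4 + 9))² = (-111 + 5)² = (-106)² = 11236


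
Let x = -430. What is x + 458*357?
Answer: 163076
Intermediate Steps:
x + 458*357 = -430 + 458*357 = -430 + 163506 = 163076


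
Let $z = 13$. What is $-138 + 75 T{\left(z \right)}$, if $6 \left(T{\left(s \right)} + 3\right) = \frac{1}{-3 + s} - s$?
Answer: $- \frac{2097}{4} \approx -524.25$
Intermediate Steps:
$T{\left(s \right)} = -3 - \frac{s}{6} + \frac{1}{6 \left(-3 + s\right)}$ ($T{\left(s \right)} = -3 + \frac{\frac{1}{-3 + s} - s}{6} = -3 - \left(- \frac{1}{6 \left(-3 + s\right)} + \frac{s}{6}\right) = -3 - \frac{s}{6} + \frac{1}{6 \left(-3 + s\right)}$)
$-138 + 75 T{\left(z \right)} = -138 + 75 \frac{55 - 13^{2} - 195}{6 \left(-3 + 13\right)} = -138 + 75 \frac{55 - 169 - 195}{6 \cdot 10} = -138 + 75 \cdot \frac{1}{6} \cdot \frac{1}{10} \left(55 - 169 - 195\right) = -138 + 75 \cdot \frac{1}{6} \cdot \frac{1}{10} \left(-309\right) = -138 + 75 \left(- \frac{103}{20}\right) = -138 - \frac{1545}{4} = - \frac{2097}{4}$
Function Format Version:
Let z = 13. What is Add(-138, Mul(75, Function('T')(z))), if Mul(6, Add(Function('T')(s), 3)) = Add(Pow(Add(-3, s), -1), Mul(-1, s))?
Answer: Rational(-2097, 4) ≈ -524.25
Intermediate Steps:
Function('T')(s) = Add(-3, Mul(Rational(-1, 6), s), Mul(Rational(1, 6), Pow(Add(-3, s), -1))) (Function('T')(s) = Add(-3, Mul(Rational(1, 6), Add(Pow(Add(-3, s), -1), Mul(-1, s)))) = Add(-3, Add(Mul(Rational(-1, 6), s), Mul(Rational(1, 6), Pow(Add(-3, s), -1)))) = Add(-3, Mul(Rational(-1, 6), s), Mul(Rational(1, 6), Pow(Add(-3, s), -1))))
Add(-138, Mul(75, Function('T')(z))) = Add(-138, Mul(75, Mul(Rational(1, 6), Pow(Add(-3, 13), -1), Add(55, Mul(-1, Pow(13, 2)), Mul(-15, 13))))) = Add(-138, Mul(75, Mul(Rational(1, 6), Pow(10, -1), Add(55, Mul(-1, 169), -195)))) = Add(-138, Mul(75, Mul(Rational(1, 6), Rational(1, 10), Add(55, -169, -195)))) = Add(-138, Mul(75, Mul(Rational(1, 6), Rational(1, 10), -309))) = Add(-138, Mul(75, Rational(-103, 20))) = Add(-138, Rational(-1545, 4)) = Rational(-2097, 4)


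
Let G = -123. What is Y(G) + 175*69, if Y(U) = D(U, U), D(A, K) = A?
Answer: 11952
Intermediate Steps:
Y(U) = U
Y(G) + 175*69 = -123 + 175*69 = -123 + 12075 = 11952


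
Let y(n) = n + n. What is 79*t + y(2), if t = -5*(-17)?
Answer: 6719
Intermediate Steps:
y(n) = 2*n
t = 85
79*t + y(2) = 79*85 + 2*2 = 6715 + 4 = 6719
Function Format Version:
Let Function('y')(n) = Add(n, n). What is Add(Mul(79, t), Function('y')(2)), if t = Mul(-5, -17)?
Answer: 6719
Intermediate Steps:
Function('y')(n) = Mul(2, n)
t = 85
Add(Mul(79, t), Function('y')(2)) = Add(Mul(79, 85), Mul(2, 2)) = Add(6715, 4) = 6719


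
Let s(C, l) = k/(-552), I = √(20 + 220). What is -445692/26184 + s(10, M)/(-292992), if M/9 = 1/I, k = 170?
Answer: -1501718097601/88224579072 ≈ -17.022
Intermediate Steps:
I = 4*√15 (I = √240 = 4*√15 ≈ 15.492)
M = 3*√15/20 (M = 9/((4*√15)) = 9*(√15/60) = 3*√15/20 ≈ 0.58095)
s(C, l) = -85/276 (s(C, l) = 170/(-552) = 170*(-1/552) = -85/276)
-445692/26184 + s(10, M)/(-292992) = -445692/26184 - 85/276/(-292992) = -445692*1/26184 - 85/276*(-1/292992) = -37141/2182 + 85/80865792 = -1501718097601/88224579072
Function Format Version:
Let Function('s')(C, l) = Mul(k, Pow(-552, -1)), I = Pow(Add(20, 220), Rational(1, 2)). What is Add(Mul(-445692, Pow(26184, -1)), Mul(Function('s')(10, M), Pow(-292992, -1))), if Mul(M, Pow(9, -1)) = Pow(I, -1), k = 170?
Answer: Rational(-1501718097601, 88224579072) ≈ -17.022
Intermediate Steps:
I = Mul(4, Pow(15, Rational(1, 2))) (I = Pow(240, Rational(1, 2)) = Mul(4, Pow(15, Rational(1, 2))) ≈ 15.492)
M = Mul(Rational(3, 20), Pow(15, Rational(1, 2))) (M = Mul(9, Pow(Mul(4, Pow(15, Rational(1, 2))), -1)) = Mul(9, Mul(Rational(1, 60), Pow(15, Rational(1, 2)))) = Mul(Rational(3, 20), Pow(15, Rational(1, 2))) ≈ 0.58095)
Function('s')(C, l) = Rational(-85, 276) (Function('s')(C, l) = Mul(170, Pow(-552, -1)) = Mul(170, Rational(-1, 552)) = Rational(-85, 276))
Add(Mul(-445692, Pow(26184, -1)), Mul(Function('s')(10, M), Pow(-292992, -1))) = Add(Mul(-445692, Pow(26184, -1)), Mul(Rational(-85, 276), Pow(-292992, -1))) = Add(Mul(-445692, Rational(1, 26184)), Mul(Rational(-85, 276), Rational(-1, 292992))) = Add(Rational(-37141, 2182), Rational(85, 80865792)) = Rational(-1501718097601, 88224579072)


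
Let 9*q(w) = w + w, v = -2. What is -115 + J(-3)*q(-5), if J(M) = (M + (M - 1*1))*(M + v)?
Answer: -1385/9 ≈ -153.89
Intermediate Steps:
J(M) = (-1 + 2*M)*(-2 + M) (J(M) = (M + (M - 1*1))*(M - 2) = (M + (M - 1))*(-2 + M) = (M + (-1 + M))*(-2 + M) = (-1 + 2*M)*(-2 + M))
q(w) = 2*w/9 (q(w) = (w + w)/9 = (2*w)/9 = 2*w/9)
-115 + J(-3)*q(-5) = -115 + (2 - 5*(-3) + 2*(-3)²)*((2/9)*(-5)) = -115 + (2 + 15 + 2*9)*(-10/9) = -115 + (2 + 15 + 18)*(-10/9) = -115 + 35*(-10/9) = -115 - 350/9 = -1385/9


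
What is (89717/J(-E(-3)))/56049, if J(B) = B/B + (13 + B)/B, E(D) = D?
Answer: 89717/354977 ≈ 0.25274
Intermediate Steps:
J(B) = 1 + (13 + B)/B
(89717/J(-E(-3)))/56049 = (89717/(2 + 13/((-1*(-3)))))/56049 = (89717/(2 + 13/3))*(1/56049) = (89717/(19/3))*(1/56049) = (89717*(3/19))*(1/56049) = (269151/19)*(1/56049) = 89717/354977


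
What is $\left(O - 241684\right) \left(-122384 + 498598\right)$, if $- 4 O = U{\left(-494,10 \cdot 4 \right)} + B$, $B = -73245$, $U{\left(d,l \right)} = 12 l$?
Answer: $- \frac{168162202897}{2} \approx -8.4081 \cdot 10^{10}$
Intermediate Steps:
$O = \frac{72765}{4}$ ($O = - \frac{12 \cdot 10 \cdot 4 - 73245}{4} = - \frac{12 \cdot 40 - 73245}{4} = - \frac{480 - 73245}{4} = \left(- \frac{1}{4}\right) \left(-72765\right) = \frac{72765}{4} \approx 18191.0$)
$\left(O - 241684\right) \left(-122384 + 498598\right) = \left(\frac{72765}{4} - 241684\right) \left(-122384 + 498598\right) = \left(- \frac{893971}{4}\right) 376214 = - \frac{168162202897}{2}$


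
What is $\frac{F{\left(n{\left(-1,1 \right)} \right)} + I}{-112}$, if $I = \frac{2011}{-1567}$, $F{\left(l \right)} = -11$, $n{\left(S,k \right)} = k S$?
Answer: $\frac{1203}{10969} \approx 0.10967$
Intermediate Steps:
$n{\left(S,k \right)} = S k$
$I = - \frac{2011}{1567}$ ($I = 2011 \left(- \frac{1}{1567}\right) = - \frac{2011}{1567} \approx -1.2833$)
$\frac{F{\left(n{\left(-1,1 \right)} \right)} + I}{-112} = \frac{-11 - \frac{2011}{1567}}{-112} = \left(- \frac{1}{112}\right) \left(- \frac{19248}{1567}\right) = \frac{1203}{10969}$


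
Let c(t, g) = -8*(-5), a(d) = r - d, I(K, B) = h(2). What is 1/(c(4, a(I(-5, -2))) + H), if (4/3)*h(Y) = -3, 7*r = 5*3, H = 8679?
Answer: 1/8719 ≈ 0.00011469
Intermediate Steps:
r = 15/7 (r = (5*3)/7 = (⅐)*15 = 15/7 ≈ 2.1429)
h(Y) = -9/4 (h(Y) = (¾)*(-3) = -9/4)
I(K, B) = -9/4
a(d) = 15/7 - d
c(t, g) = 40
1/(c(4, a(I(-5, -2))) + H) = 1/(40 + 8679) = 1/8719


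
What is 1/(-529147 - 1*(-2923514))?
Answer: 1/2394367 ≈ 4.1765e-7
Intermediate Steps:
1/(-529147 - 1*(-2923514)) = 1/(-529147 + 2923514) = 1/2394367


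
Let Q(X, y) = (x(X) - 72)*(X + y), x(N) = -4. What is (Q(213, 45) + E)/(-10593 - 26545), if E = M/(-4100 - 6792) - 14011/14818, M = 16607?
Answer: 1582541964593/2996993074264 ≈ 0.52804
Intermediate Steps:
E = -199345169/80698828 (E = 16607/(-4100 - 6792) - 14011/14818 = 16607/(-10892) - 14011*1/14818 = 16607*(-1/10892) - 14011/14818 = -16607/10892 - 14011/14818 = -199345169/80698828 ≈ -2.4702)
Q(X, y) = -76*X - 76*y (Q(X, y) = (-4 - 72)*(X + y) = -76*(X + y) = -76*X - 76*y)
(Q(213, 45) + E)/(-10593 - 26545) = ((-76*213 - 76*45) - 199345169/80698828)/(-10593 - 26545) = ((-16188 - 3420) - 199345169/80698828)/(-37138) = (-19608 - 199345169/80698828)*(-1/37138) = -1582541964593/80698828*(-1/37138) = 1582541964593/2996993074264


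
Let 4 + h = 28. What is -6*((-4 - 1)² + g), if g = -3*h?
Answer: 282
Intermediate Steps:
h = 24 (h = -4 + 28 = 24)
g = -72 (g = -3*24 = -72)
-6*((-4 - 1)² + g) = -6*((-4 - 1)² - 72) = -6*((-5)² - 72) = -6*(25 - 72) = -6*(-47) = 282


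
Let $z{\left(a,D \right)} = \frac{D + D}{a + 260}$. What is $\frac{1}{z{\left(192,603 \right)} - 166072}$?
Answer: $- \frac{226}{37531669} \approx -6.0216 \cdot 10^{-6}$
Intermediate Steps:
$z{\left(a,D \right)} = \frac{2 D}{260 + a}$
$\frac{1}{z{\left(192,603 \right)} - 166072} = \frac{1}{2 \cdot 603 \frac{1}{260 + 192} - 166072} = \frac{1}{2 \cdot 603 \cdot \frac{1}{452} - 166072} = \frac{1}{\frac{603}{226} - 166072} = \frac{1}{- \frac{37531669}{226}} = - \frac{226}{37531669}$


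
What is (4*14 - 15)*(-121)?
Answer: -4961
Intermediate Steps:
(4*14 - 15)*(-121) = (56 - 15)*(-121) = 41*(-121) = -4961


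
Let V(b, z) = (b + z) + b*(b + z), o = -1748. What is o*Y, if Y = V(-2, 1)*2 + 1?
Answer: -5244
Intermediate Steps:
V(b, z) = b + z + b*(b + z)
Y = 3 (Y = (-2 + 1 + (-2)² - 2*1)*2 + 1 = (-2 + 1 + 4 - 2)*2 + 1 = 1*2 + 1 = 2 + 1 = 3)
o*Y = -1748*3 = -5244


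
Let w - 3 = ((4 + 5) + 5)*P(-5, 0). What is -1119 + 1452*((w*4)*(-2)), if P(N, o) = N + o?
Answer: 777153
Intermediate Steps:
w = -67 (w = 3 + ((4 + 5) + 5)*(-5 + 0) = 3 + (9 + 5)*(-5) = 3 + 14*(-5) = 3 - 70 = -67)
-1119 + 1452*((w*4)*(-2)) = -1119 + 1452*(-67*4*(-2)) = -1119 + 1452*(-268*(-2)) = -1119 + 1452*536 = -1119 + 778272 = 777153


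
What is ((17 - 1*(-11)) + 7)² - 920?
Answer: 305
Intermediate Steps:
((17 - 1*(-11)) + 7)² - 920 = ((17 + 11) + 7)² - 920 = (28 + 7)² - 920 = 35² - 920 = 1225 - 920 = 305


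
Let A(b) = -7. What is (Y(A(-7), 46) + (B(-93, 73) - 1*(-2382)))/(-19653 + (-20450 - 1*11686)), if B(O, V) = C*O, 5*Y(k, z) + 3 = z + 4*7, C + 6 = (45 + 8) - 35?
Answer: -6401/258945 ≈ -0.024720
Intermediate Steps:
C = 12 (C = -6 + ((45 + 8) - 35) = -6 + (53 - 35) = -6 + 18 = 12)
Y(k, z) = 5 + z/5 (Y(k, z) = -⅗ + (z + 4*7)/5 = -⅗ + (z + 28)/5 = -⅗ + (28 + z)/5 = -⅗ + (28/5 + z/5) = 5 + z/5)
B(O, V) = 12*O
(Y(A(-7), 46) + (B(-93, 73) - 1*(-2382)))/(-19653 + (-20450 - 1*11686)) = ((5 + (⅕)*46) + (12*(-93) - 1*(-2382)))/(-19653 + (-20450 - 1*11686)) = ((5 + 46/5) + (-1116 + 2382))/(-19653 + (-20450 - 11686)) = (71/5 + 1266)/(-19653 - 32136) = (6401/5)/(-51789) = (6401/5)*(-1/51789) = -6401/258945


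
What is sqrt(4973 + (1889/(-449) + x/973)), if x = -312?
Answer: 2*sqrt(237072531237493)/436877 ≈ 70.487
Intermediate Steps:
sqrt(4973 + (1889/(-449) + x/973)) = sqrt(4973 + (1889/(-449) - 312/973)) = sqrt(4973 + (1889*(-1/449) - 312*1/973)) = sqrt(4973 + (-1889/449 - 312/973)) = sqrt(4973 - 1978085/436877) = sqrt(2170611236/436877) = 2*sqrt(237072531237493)/436877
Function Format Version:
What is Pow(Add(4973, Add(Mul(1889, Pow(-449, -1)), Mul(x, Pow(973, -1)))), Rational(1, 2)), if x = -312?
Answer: Mul(Rational(2, 436877), Pow(237072531237493, Rational(1, 2))) ≈ 70.487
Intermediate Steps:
Pow(Add(4973, Add(Mul(1889, Pow(-449, -1)), Mul(x, Pow(973, -1)))), Rational(1, 2)) = Pow(Add(4973, Add(Mul(1889, Pow(-449, -1)), Mul(-312, Pow(973, -1)))), Rational(1, 2)) = Pow(Add(4973, Add(Mul(1889, Rational(-1, 449)), Mul(-312, Rational(1, 973)))), Rational(1, 2)) = Pow(Add(4973, Add(Rational(-1889, 449), Rational(-312, 973))), Rational(1, 2)) = Pow(Add(4973, Rational(-1978085, 436877)), Rational(1, 2)) = Pow(Rational(2170611236, 436877), Rational(1, 2)) = Mul(Rational(2, 436877), Pow(237072531237493, Rational(1, 2)))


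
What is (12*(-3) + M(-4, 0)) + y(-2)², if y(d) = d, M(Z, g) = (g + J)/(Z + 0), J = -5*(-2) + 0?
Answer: -69/2 ≈ -34.500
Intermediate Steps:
J = 10 (J = 10 + 0 = 10)
M(Z, g) = (10 + g)/Z (M(Z, g) = (g + 10)/(Z + 0) = (10 + g)/Z)
(12*(-3) + M(-4, 0)) + y(-2)² = (12*(-3) + (10 + 0)/(-4)) + (-2)² = (-36 - ¼*10) + 4 = (-36 - 5/2) + 4 = -77/2 + 4 = -69/2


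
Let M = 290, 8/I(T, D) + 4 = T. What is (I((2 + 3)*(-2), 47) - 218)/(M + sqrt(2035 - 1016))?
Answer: -443700/581567 + 1530*sqrt(1019)/581567 ≈ -0.67896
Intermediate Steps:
I(T, D) = 8/(-4 + T)
(I((2 + 3)*(-2), 47) - 218)/(M + sqrt(2035 - 1016)) = (8/(-4 + (2 + 3)*(-2)) - 218)/(290 + sqrt(2035 - 1016)) = (8/(-4 + 5*(-2)) - 218)/(290 + sqrt(1019)) = (8/(-4 - 10) - 218)/(290 + sqrt(1019)) = (8/(-14) - 218)/(290 + sqrt(1019)) = (8*(-1/14) - 218)/(290 + sqrt(1019)) = (-4/7 - 218)/(290 + sqrt(1019)) = -1530/(7*(290 + sqrt(1019)))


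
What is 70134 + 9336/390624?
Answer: 1141501373/16276 ≈ 70134.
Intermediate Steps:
70134 + 9336/390624 = 70134 + 9336*(1/390624) = 70134 + 389/16276 = 1141501373/16276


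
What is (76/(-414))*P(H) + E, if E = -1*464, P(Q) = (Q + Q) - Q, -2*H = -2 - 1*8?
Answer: -96238/207 ≈ -464.92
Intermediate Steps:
H = 5 (H = -(-2 - 1*8)/2 = -(-2 - 8)/2 = -1/2*(-10) = 5)
P(Q) = Q (P(Q) = 2*Q - Q = Q)
E = -464
(76/(-414))*P(H) + E = (76/(-414))*5 - 464 = (76*(-1/414))*5 - 464 = -38/207*5 - 464 = -190/207 - 464 = -96238/207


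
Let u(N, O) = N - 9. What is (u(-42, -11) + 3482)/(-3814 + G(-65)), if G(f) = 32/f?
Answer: -223015/247942 ≈ -0.89946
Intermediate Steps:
u(N, O) = -9 + N
(u(-42, -11) + 3482)/(-3814 + G(-65)) = ((-9 - 42) + 3482)/(-3814 + 32/(-65)) = (-51 + 3482)/(-3814 + 32*(-1/65)) = 3431/(-3814 - 32/65) = 3431/(-247942/65) = 3431*(-65/247942) = -223015/247942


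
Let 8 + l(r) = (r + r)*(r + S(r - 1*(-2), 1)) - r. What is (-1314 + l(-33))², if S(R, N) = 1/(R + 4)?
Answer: 64368529/81 ≈ 7.9467e+5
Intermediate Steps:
S(R, N) = 1/(4 + R)
l(r) = -8 - r + 2*r*(r + 1/(6 + r)) (l(r) = -8 + ((r + r)*(r + 1/(4 + (r - 1*(-2)))) - r) = -8 + ((2*r)*(r + 1/(4 + (r + 2))) - r) = -8 + ((2*r)*(r + 1/(4 + (2 + r))) - r) = -8 + ((2*r)*(r + 1/(6 + r)) - r) = -8 + (2*r*(r + 1/(6 + r)) - r) = -8 + (-r + 2*r*(r + 1/(6 + r))) = -8 - r + 2*r*(r + 1/(6 + r)))
(-1314 + l(-33))² = (-1314 + (2*(-33) + (6 - 33)*(-8 - 1*(-33) + 2*(-33)²))/(6 - 33))² = (-1314 + (-66 - 27*(-8 + 33 + 2*1089))/(-27))² = (-1314 - (-66 - 27*(-8 + 33 + 2178))/27)² = (-1314 - (-66 - 27*2203)/27)² = (-1314 - (-66 - 59481)/27)² = (-1314 - 1/27*(-59547))² = (-1314 + 19849/9)² = (8023/9)² = 64368529/81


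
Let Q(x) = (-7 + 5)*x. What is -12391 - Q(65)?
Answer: -12261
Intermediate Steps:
Q(x) = -2*x
-12391 - Q(65) = -12391 - (-2)*65 = -12391 - 1*(-130) = -12391 + 130 = -12261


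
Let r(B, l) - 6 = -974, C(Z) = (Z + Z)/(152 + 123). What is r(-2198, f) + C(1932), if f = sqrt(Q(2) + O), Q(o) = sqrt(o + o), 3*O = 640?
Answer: -262336/275 ≈ -953.95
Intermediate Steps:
O = 640/3 (O = (1/3)*640 = 640/3 ≈ 213.33)
Q(o) = sqrt(2)*sqrt(o) (Q(o) = sqrt(2*o) = sqrt(2)*sqrt(o))
C(Z) = 2*Z/275 (C(Z) = (2*Z)/275 = (2*Z)*(1/275) = 2*Z/275)
f = sqrt(1938)/3 (f = sqrt(sqrt(2)*sqrt(2) + 640/3) = sqrt(2 + 640/3) = sqrt(646/3) = sqrt(1938)/3 ≈ 14.674)
r(B, l) = -968 (r(B, l) = 6 - 974 = -968)
r(-2198, f) + C(1932) = -968 + (2/275)*1932 = -968 + 3864/275 = -262336/275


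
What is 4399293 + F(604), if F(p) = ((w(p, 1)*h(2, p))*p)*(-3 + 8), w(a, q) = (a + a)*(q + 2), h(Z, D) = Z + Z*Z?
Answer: 70066173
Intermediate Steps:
h(Z, D) = Z + Z²
w(a, q) = 2*a*(2 + q) (w(a, q) = (2*a)*(2 + q) = 2*a*(2 + q))
F(p) = 180*p² (F(p) = (((2*p*(2 + 1))*(2*(1 + 2)))*p)*(-3 + 8) = (((2*p*3)*(2*3))*p)*5 = (((6*p)*6)*p)*5 = ((36*p)*p)*5 = (36*p²)*5 = 180*p²)
4399293 + F(604) = 4399293 + 180*604² = 4399293 + 180*364816 = 4399293 + 65666880 = 70066173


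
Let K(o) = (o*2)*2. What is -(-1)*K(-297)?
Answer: -1188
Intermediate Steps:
K(o) = 4*o (K(o) = (2*o)*2 = 4*o)
-(-1)*K(-297) = -(-1)*4*(-297) = -(-1)*(-1188) = -1*1188 = -1188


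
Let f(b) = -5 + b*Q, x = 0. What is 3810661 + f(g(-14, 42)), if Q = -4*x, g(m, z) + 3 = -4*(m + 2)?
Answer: 3810656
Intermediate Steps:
g(m, z) = -11 - 4*m (g(m, z) = -3 - 4*(m + 2) = -3 - 4*(2 + m) = -3 + (-8 - 4*m) = -11 - 4*m)
Q = 0 (Q = -4*0 = 0)
f(b) = -5 (f(b) = -5 + b*0 = -5 + 0 = -5)
3810661 + f(g(-14, 42)) = 3810661 - 5 = 3810656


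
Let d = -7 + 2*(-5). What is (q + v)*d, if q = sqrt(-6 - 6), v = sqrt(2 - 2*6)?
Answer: 17*I*(-sqrt(10) - 2*sqrt(3)) ≈ -112.65*I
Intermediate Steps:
d = -17 (d = -7 - 10 = -17)
v = I*sqrt(10) (v = sqrt(2 - 12) = sqrt(-10) = I*sqrt(10) ≈ 3.1623*I)
q = 2*I*sqrt(3) (q = sqrt(-12) = 2*I*sqrt(3) ≈ 3.4641*I)
(q + v)*d = (2*I*sqrt(3) + I*sqrt(10))*(-17) = (I*sqrt(10) + 2*I*sqrt(3))*(-17) = -34*I*sqrt(3) - 17*I*sqrt(10)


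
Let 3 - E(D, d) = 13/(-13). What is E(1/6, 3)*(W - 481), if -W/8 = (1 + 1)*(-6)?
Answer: -1540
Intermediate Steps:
E(D, d) = 4 (E(D, d) = 3 - 13/(-13) = 3 - 13*(-1)/13 = 3 - 1*(-1) = 3 + 1 = 4)
W = 96 (W = -8*(1 + 1)*(-6) = -16*(-6) = -8*(-12) = 96)
E(1/6, 3)*(W - 481) = 4*(96 - 481) = 4*(-385) = -1540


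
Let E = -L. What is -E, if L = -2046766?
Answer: -2046766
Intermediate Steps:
E = 2046766 (E = -1*(-2046766) = 2046766)
-E = -1*2046766 = -2046766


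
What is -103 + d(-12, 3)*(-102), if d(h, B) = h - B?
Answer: 1427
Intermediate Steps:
-103 + d(-12, 3)*(-102) = -103 + (-12 - 1*3)*(-102) = -103 + (-12 - 3)*(-102) = -103 - 15*(-102) = -103 + 1530 = 1427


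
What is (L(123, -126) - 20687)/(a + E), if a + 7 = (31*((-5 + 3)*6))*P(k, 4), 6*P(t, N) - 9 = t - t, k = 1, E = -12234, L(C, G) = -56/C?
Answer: 2544557/1574277 ≈ 1.6163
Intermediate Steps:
P(t, N) = 3/2 (P(t, N) = 3/2 + (t - t)/6 = 3/2 + (1/6)*0 = 3/2 + 0 = 3/2)
a = -565 (a = -7 + (31*((-5 + 3)*6))*(3/2) = -7 + (31*(-2*6))*(3/2) = -7 + (31*(-12))*(3/2) = -7 - 372*3/2 = -7 - 558 = -565)
(L(123, -126) - 20687)/(a + E) = (-56/123 - 20687)/(-565 - 12234) = (-56*1/123 - 20687)/(-12799) = (-56/123 - 20687)*(-1/12799) = -2544557/123*(-1/12799) = 2544557/1574277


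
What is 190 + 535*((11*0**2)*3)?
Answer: 190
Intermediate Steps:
190 + 535*((11*0**2)*3) = 190 + 535*((11*0)*3) = 190 + 535*(0*3) = 190 + 535*0 = 190 + 0 = 190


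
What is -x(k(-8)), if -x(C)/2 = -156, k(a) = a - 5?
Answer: -312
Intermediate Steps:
k(a) = -5 + a
x(C) = 312 (x(C) = -2*(-156) = 312)
-x(k(-8)) = -1*312 = -312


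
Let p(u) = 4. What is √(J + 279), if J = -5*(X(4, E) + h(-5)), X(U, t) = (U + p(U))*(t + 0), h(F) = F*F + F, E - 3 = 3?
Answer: I*√61 ≈ 7.8102*I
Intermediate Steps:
E = 6 (E = 3 + 3 = 6)
h(F) = F + F² (h(F) = F² + F = F + F²)
X(U, t) = t*(4 + U) (X(U, t) = (U + 4)*(t + 0) = (4 + U)*t = t*(4 + U))
J = -340 (J = -5*(6*(4 + 4) - 5*(1 - 5)) = -5*(6*8 - 5*(-4)) = -5*(48 + 20) = -5*68 = -340)
√(J + 279) = √(-340 + 279) = √(-61) = I*√61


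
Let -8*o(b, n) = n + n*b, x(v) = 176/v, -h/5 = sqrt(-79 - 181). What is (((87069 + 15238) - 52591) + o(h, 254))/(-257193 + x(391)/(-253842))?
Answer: -9862544421807/51053953466044 - 31512580485*I*sqrt(65)/25526976733022 ≈ -0.19318 - 0.0099527*I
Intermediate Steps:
h = -10*I*sqrt(65) (h = -5*sqrt(-79 - 181) = -10*I*sqrt(65) ≈ -80.623*I)
o(b, n) = -n/8 - b*n/8 (o(b, n) = -(n + n*b)/8 = -(n + b*n)/8 = -n/8 - b*n/8)
(((87069 + 15238) - 52591) + o(h, 254))/(-257193 + x(391)/(-253842)) = (((87069 + 15238) - 52591) - 1/8*254*(1 - 10*I*sqrt(65)))/(-257193 + (176/391)/(-253842)) = ((102307 - 52591) + (-127/4 + 635*I*sqrt(65)/2))/(-257193 + (176*(1/391))*(-1/253842)) = (49716 + (-127/4 + 635*I*sqrt(65)/2))/(-257193 + (176/391)*(-1/253842)) = (198737/4 + 635*I*sqrt(65)/2)/(-257193 - 88/49626111) = (198737/4 + 635*I*sqrt(65)/2)/(-12763488366511/49626111) = (198737/4 + 635*I*sqrt(65)/2)*(-49626111/12763488366511) = -9862544421807/51053953466044 - 31512580485*I*sqrt(65)/25526976733022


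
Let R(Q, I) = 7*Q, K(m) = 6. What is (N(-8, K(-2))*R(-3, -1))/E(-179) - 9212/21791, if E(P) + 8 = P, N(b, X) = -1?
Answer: -28315/52921 ≈ -0.53504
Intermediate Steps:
E(P) = -8 + P
(N(-8, K(-2))*R(-3, -1))/E(-179) - 9212/21791 = (-7*(-3))/(-8 - 179) - 9212/21791 = -1*(-21)/(-187) - 9212*1/21791 = 21*(-1/187) - 1316/3113 = -21/187 - 1316/3113 = -28315/52921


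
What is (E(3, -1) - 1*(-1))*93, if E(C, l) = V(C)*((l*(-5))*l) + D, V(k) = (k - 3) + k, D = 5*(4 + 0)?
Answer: 558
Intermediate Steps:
D = 20 (D = 5*4 = 20)
V(k) = -3 + 2*k (V(k) = (-3 + k) + k = -3 + 2*k)
E(C, l) = 20 - 5*l**2*(-3 + 2*C) (E(C, l) = (-3 + 2*C)*((l*(-5))*l) + 20 = (-3 + 2*C)*((-5*l)*l) + 20 = (-3 + 2*C)*(-5*l**2) + 20 = -5*l**2*(-3 + 2*C) + 20 = 20 - 5*l**2*(-3 + 2*C))
(E(3, -1) - 1*(-1))*93 = ((20 + 5*(-1)**2*(3 - 2*3)) - 1*(-1))*93 = ((20 + 5*1*(3 - 6)) + 1)*93 = ((20 + 5*1*(-3)) + 1)*93 = ((20 - 15) + 1)*93 = (5 + 1)*93 = 6*93 = 558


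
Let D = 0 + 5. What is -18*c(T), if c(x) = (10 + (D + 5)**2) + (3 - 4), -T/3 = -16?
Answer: -1962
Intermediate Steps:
T = 48 (T = -3*(-16) = 48)
D = 5
c(x) = 109 (c(x) = (10 + (5 + 5)**2) + (3 - 4) = (10 + 10**2) - 1 = (10 + 100) - 1 = 110 - 1 = 109)
-18*c(T) = -18*109 = -1962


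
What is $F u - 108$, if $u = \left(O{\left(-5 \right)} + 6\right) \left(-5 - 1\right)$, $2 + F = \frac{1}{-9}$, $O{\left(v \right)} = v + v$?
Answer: $- \frac{476}{3} \approx -158.67$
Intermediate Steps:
$O{\left(v \right)} = 2 v$
$F = - \frac{19}{9}$ ($F = -2 + \frac{1}{-9} = -2 - \frac{1}{9} = - \frac{19}{9} \approx -2.1111$)
$u = 24$ ($u = \left(2 \left(-5\right) + 6\right) \left(-5 - 1\right) = \left(-10 + 6\right) \left(-5 - 1\right) = \left(-4\right) \left(-6\right) = 24$)
$F u - 108 = \left(- \frac{19}{9}\right) 24 - 108 = - \frac{152}{3} - 108 = - \frac{476}{3}$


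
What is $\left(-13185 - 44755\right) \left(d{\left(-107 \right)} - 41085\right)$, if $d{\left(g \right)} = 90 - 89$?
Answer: $2380406960$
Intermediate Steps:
$d{\left(g \right)} = 1$ ($d{\left(g \right)} = 90 - 89 = 1$)
$\left(-13185 - 44755\right) \left(d{\left(-107 \right)} - 41085\right) = \left(-13185 - 44755\right) \left(1 - 41085\right) = \left(-57940\right) \left(-41084\right) = 2380406960$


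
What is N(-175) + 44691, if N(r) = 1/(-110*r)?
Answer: 860301751/19250 ≈ 44691.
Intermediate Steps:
N(r) = -1/(110*r)
N(-175) + 44691 = -1/110/(-175) + 44691 = -1/110*(-1/175) + 44691 = 1/19250 + 44691 = 860301751/19250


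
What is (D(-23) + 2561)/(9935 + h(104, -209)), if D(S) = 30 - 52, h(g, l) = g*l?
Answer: -2539/11801 ≈ -0.21515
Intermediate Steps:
D(S) = -22
(D(-23) + 2561)/(9935 + h(104, -209)) = (-22 + 2561)/(9935 + 104*(-209)) = 2539/(9935 - 21736) = 2539/(-11801) = 2539*(-1/11801) = -2539/11801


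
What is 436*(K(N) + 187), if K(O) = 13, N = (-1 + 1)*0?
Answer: 87200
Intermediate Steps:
N = 0 (N = 0*0 = 0)
436*(K(N) + 187) = 436*(13 + 187) = 436*200 = 87200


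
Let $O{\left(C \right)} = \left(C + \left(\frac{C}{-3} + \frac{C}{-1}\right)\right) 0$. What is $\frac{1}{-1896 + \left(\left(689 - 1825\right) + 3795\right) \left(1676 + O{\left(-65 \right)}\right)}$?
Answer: $\frac{1}{4454588} \approx 2.2449 \cdot 10^{-7}$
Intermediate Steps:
$O{\left(C \right)} = 0$ ($O{\left(C \right)} = \left(C + \left(C \left(- \frac{1}{3}\right) + C \left(-1\right)\right)\right) 0 = \left(C - \frac{4 C}{3}\right) 0 = - \frac{C}{3} \cdot 0 = 0$)
$\frac{1}{-1896 + \left(\left(689 - 1825\right) + 3795\right) \left(1676 + O{\left(-65 \right)}\right)} = \frac{1}{-1896 + \left(\left(689 - 1825\right) + 3795\right) \left(1676 + 0\right)} = \frac{1}{-1896 + \left(\left(689 - 1825\right) + 3795\right) 1676} = \frac{1}{-1896 + \left(-1136 + 3795\right) 1676} = \frac{1}{-1896 + 2659 \cdot 1676} = \frac{1}{-1896 + 4456484} = \frac{1}{4454588}$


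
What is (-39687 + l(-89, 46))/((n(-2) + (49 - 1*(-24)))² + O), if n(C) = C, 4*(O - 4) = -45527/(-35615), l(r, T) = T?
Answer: -806750980/102679461 ≈ -7.8570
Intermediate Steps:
O = 615367/142460 (O = 4 + (-45527/(-35615))/4 = 4 + (-45527*(-1/35615))/4 = 4 + (¼)*(45527/35615) = 4 + 45527/142460 = 615367/142460 ≈ 4.3196)
(-39687 + l(-89, 46))/((n(-2) + (49 - 1*(-24)))² + O) = (-39687 + 46)/((-2 + (49 - 1*(-24)))² + 615367/142460) = -39641/((-2 + (49 + 24))² + 615367/142460) = -39641/((-2 + 73)² + 615367/142460) = -39641/(71² + 615367/142460) = -39641/(5041 + 615367/142460) = -39641/718756227/142460 = -39641*142460/718756227 = -806750980/102679461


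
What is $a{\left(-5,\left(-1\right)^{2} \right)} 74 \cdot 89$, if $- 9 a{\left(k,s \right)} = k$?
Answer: $\frac{32930}{9} \approx 3658.9$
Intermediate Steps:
$a{\left(k,s \right)} = - \frac{k}{9}$
$a{\left(-5,\left(-1\right)^{2} \right)} 74 \cdot 89 = \left(- \frac{1}{9}\right) \left(-5\right) 74 \cdot 89 = \frac{5}{9} \cdot 74 \cdot 89 = \frac{370}{9} \cdot 89 = \frac{32930}{9}$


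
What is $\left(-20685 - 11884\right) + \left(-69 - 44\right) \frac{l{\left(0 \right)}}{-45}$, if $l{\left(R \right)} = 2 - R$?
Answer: $- \frac{1465379}{45} \approx -32564.0$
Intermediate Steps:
$\left(-20685 - 11884\right) + \left(-69 - 44\right) \frac{l{\left(0 \right)}}{-45} = \left(-20685 - 11884\right) + \left(-69 - 44\right) \frac{2 - 0}{-45} = -32569 - 113 \left(2 + 0\right) \left(- \frac{1}{45}\right) = -32569 - 113 \cdot 2 \left(- \frac{1}{45}\right) = -32569 - - \frac{226}{45} = -32569 + \frac{226}{45} = - \frac{1465379}{45}$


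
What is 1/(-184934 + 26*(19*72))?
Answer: -1/149366 ≈ -6.6950e-6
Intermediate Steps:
1/(-184934 + 26*(19*72)) = 1/(-184934 + 26*1368) = 1/(-184934 + 35568) = 1/(-149366) = -1/149366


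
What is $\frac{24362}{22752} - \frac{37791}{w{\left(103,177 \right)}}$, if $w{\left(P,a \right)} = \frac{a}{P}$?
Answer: $- \frac{14759538937}{671184} \approx -21990.0$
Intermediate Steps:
$\frac{24362}{22752} - \frac{37791}{w{\left(103,177 \right)}} = \frac{24362}{22752} - \frac{37791}{177 \cdot \frac{1}{103}} = 24362 \cdot \frac{1}{22752} - \frac{37791}{177 \cdot \frac{1}{103}} = \frac{12181}{11376} - \frac{37791}{\frac{177}{103}} = \frac{12181}{11376} - \frac{1297491}{59} = - \frac{14759538937}{671184}$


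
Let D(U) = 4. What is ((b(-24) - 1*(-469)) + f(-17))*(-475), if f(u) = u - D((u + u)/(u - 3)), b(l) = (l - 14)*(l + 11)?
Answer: -447450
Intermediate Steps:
b(l) = (-14 + l)*(11 + l)
f(u) = -4 + u (f(u) = u - 1*4 = u - 4 = -4 + u)
((b(-24) - 1*(-469)) + f(-17))*(-475) = (((-154 + (-24)² - 3*(-24)) - 1*(-469)) + (-4 - 17))*(-475) = (((-154 + 576 + 72) + 469) - 21)*(-475) = ((494 + 469) - 21)*(-475) = (963 - 21)*(-475) = 942*(-475) = -447450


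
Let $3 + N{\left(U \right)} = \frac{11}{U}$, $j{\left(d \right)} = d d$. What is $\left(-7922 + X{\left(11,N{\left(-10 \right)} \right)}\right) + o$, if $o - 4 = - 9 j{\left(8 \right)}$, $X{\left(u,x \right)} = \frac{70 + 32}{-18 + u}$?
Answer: $- \frac{59560}{7} \approx -8508.6$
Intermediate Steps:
$j{\left(d \right)} = d^{2}$
$N{\left(U \right)} = -3 + \frac{11}{U}$
$X{\left(u,x \right)} = \frac{102}{-18 + u}$
$o = -572$ ($o = 4 - 9 \cdot 8^{2} = 4 - 576 = -572$)
$\left(-7922 + X{\left(11,N{\left(-10 \right)} \right)}\right) + o = \left(-7922 + \frac{102}{-18 + 11}\right) - 572 = \left(-7922 + \frac{102}{-7}\right) - 572 = \left(-7922 + 102 \left(- \frac{1}{7}\right)\right) - 572 = \left(-7922 - \frac{102}{7}\right) - 572 = - \frac{55556}{7} - 572 = - \frac{59560}{7}$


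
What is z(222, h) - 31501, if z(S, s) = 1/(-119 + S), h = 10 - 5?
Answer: -3244602/103 ≈ -31501.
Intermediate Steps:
h = 5
z(222, h) - 31501 = 1/(-119 + 222) - 31501 = 1/103 - 31501 = -3244602/103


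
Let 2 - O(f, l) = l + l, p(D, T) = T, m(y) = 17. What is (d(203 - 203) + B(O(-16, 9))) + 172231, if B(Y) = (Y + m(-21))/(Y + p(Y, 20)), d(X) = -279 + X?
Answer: 687809/4 ≈ 1.7195e+5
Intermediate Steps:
O(f, l) = 2 - 2*l (O(f, l) = 2 - (l + l) = 2 - 2*l)
B(Y) = (17 + Y)/(20 + Y) (B(Y) = (Y + 17)/(Y + 20) = (17 + Y)/(20 + Y))
(d(203 - 203) + B(O(-16, 9))) + 172231 = ((-279 + (203 - 203)) + (17 + (2 - 2*9))/(20 + (2 - 2*9))) + 172231 = ((-279 + 0) + (17 + (2 - 18))/(20 + (2 - 18))) + 172231 = (-279 + (17 - 16)/(20 - 16)) + 172231 = (-279 + 1/4) + 172231 = (-279 + (¼)*1) + 172231 = (-279 + ¼) + 172231 = -1115/4 + 172231 = 687809/4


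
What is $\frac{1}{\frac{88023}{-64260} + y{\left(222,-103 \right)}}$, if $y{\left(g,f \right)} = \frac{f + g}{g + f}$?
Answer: $- \frac{21420}{7921} \approx -2.7042$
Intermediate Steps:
$y{\left(g,f \right)} = 1$ ($y{\left(g,f \right)} = \frac{f + g}{f + g} = 1$)
$\frac{1}{\frac{88023}{-64260} + y{\left(222,-103 \right)}} = \frac{1}{\frac{88023}{-64260} + 1} = \frac{1}{88023 \left(- \frac{1}{64260}\right) + 1} = \frac{1}{- \frac{29341}{21420} + 1} = \frac{1}{- \frac{7921}{21420}} = - \frac{21420}{7921}$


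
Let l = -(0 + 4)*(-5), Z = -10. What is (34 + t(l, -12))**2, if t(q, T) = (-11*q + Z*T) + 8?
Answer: 3364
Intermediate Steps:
l = 20 (l = -4*(-5) = -1*(-20) = 20)
t(q, T) = 8 - 11*q - 10*T (t(q, T) = (-11*q - 10*T) + 8 = 8 - 11*q - 10*T)
(34 + t(l, -12))**2 = (34 + (8 - 11*20 - 10*(-12)))**2 = (34 + (8 - 220 + 120))**2 = (34 - 92)**2 = (-58)**2 = 3364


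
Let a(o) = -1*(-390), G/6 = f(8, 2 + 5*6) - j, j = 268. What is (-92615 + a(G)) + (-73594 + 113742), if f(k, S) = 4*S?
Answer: -52077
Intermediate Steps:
G = -840 (G = 6*(4*(2 + 5*6) - 1*268) = 6*(4*(2 + 30) - 268) = 6*(4*32 - 268) = 6*(128 - 268) = 6*(-140) = -840)
a(o) = 390
(-92615 + a(G)) + (-73594 + 113742) = (-92615 + 390) + (-73594 + 113742) = -92225 + 40148 = -52077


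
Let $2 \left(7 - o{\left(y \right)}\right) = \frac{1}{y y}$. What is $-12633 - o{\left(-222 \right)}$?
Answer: $- \frac{1245899519}{98568} \approx -12640.0$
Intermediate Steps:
$o{\left(y \right)} = 7 - \frac{1}{2 y^{2}}$ ($o{\left(y \right)} = 7 - \frac{1}{2 y y} = 7 - \frac{1}{2 y^{2}}$)
$-12633 - o{\left(-222 \right)} = -12633 - \left(7 - \frac{1}{2 \cdot 49284}\right) = -12633 - \left(7 - \frac{1}{98568}\right) = -12633 - \frac{689975}{98568} = - \frac{1245899519}{98568}$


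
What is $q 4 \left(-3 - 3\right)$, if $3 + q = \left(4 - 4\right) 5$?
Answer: $72$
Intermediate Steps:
$q = -3$ ($q = -3 + \left(4 - 4\right) 5 = -3 + 0 \cdot 5 = -3 + 0 = -3$)
$q 4 \left(-3 - 3\right) = - 3 \cdot 4 \left(-3 - 3\right) = - 3 \cdot 4 \left(-6\right) = \left(-3\right) \left(-24\right) = 72$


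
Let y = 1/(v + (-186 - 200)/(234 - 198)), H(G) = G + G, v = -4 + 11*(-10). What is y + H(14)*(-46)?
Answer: -2891578/2245 ≈ -1288.0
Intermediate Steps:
v = -114 (v = -4 - 110 = -114)
H(G) = 2*G
y = -18/2245 (y = 1/(-114 + (-186 - 200)/(234 - 198)) = 1/(-114 - 386/36) = 1/(-114 - 386*1/36) = 1/(-114 - 193/18) = 1/(-2245/18) = -18/2245 ≈ -0.0080178)
y + H(14)*(-46) = -18/2245 + (2*14)*(-46) = -18/2245 + 28*(-46) = -18/2245 - 1288 = -2891578/2245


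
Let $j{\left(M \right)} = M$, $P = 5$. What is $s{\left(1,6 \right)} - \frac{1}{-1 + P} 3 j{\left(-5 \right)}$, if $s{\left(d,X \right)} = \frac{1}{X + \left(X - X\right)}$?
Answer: $\frac{5}{8} \approx 0.625$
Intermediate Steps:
$s{\left(d,X \right)} = \frac{1}{X}$ ($s{\left(d,X \right)} = \frac{1}{X + 0} = \frac{1}{X}$)
$s{\left(1,6 \right)} - \frac{1}{-1 + P} 3 j{\left(-5 \right)} = \frac{- \frac{1}{-1 + 5} \cdot 3}{6} \left(-5\right) = \frac{- \frac{1}{4} \cdot 3}{6} \left(-5\right) = \frac{\left(-1\right) \frac{1}{4} \cdot 3}{6} \left(-5\right) = \frac{\left(- \frac{1}{4}\right) 3}{6} \left(-5\right) = \frac{1}{6} \left(- \frac{3}{4}\right) \left(-5\right) = \left(- \frac{1}{8}\right) \left(-5\right) = \frac{5}{8}$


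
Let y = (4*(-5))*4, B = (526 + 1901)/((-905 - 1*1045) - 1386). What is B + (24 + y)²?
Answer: 3486423/1112 ≈ 3135.3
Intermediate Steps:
B = -809/1112 (B = 2427/((-905 - 1045) - 1386) = 2427/(-1950 - 1386) = 2427/(-3336) = 2427*(-1/3336) = -809/1112 ≈ -0.72752)
y = -80 (y = -20*4 = -80)
B + (24 + y)² = -809/1112 + (24 - 80)² = -809/1112 + (-56)² = -809/1112 + 3136 = 3486423/1112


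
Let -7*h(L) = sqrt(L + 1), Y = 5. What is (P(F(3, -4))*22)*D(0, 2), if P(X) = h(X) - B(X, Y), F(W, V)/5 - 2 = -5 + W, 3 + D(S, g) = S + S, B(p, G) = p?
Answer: 66/7 ≈ 9.4286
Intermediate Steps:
D(S, g) = -3 + 2*S (D(S, g) = -3 + (S + S) = -3 + 2*S)
F(W, V) = -15 + 5*W (F(W, V) = 10 + 5*(-5 + W) = 10 + (-25 + 5*W) = -15 + 5*W)
h(L) = -sqrt(1 + L)/7 (h(L) = -sqrt(L + 1)/7 = -sqrt(1 + L)/7)
P(X) = -X - sqrt(1 + X)/7 (P(X) = -sqrt(1 + X)/7 - X = -X - sqrt(1 + X)/7)
(P(F(3, -4))*22)*D(0, 2) = ((-(-15 + 5*3) - sqrt(1 + (-15 + 5*3))/7)*22)*(-3 + 2*0) = ((-(-15 + 15) - sqrt(1 + (-15 + 15))/7)*22)*(-3 + 0) = ((-1*0 - sqrt(1 + 0)/7)*22)*(-3) = ((0 - sqrt(1)/7)*22)*(-3) = ((0 - 1/7*1)*22)*(-3) = ((0 - 1/7)*22)*(-3) = -1/7*22*(-3) = -22/7*(-3) = 66/7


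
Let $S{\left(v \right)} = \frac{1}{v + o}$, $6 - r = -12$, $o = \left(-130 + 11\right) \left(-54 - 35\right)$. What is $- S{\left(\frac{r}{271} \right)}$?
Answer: $- \frac{271}{2870179} \approx -9.4419 \cdot 10^{-5}$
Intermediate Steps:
$o = 10591$ ($o = \left(-119\right) \left(-89\right) = 10591$)
$r = 18$ ($r = 6 - -12 = 6 + 12 = 18$)
$S{\left(v \right)} = \frac{1}{10591 + v}$ ($S{\left(v \right)} = \frac{1}{v + 10591} = \frac{1}{10591 + v}$)
$- S{\left(\frac{r}{271} \right)} = - \frac{1}{10591 + \frac{18}{271}} = - \frac{1}{\frac{2870179}{271}} = \left(-1\right) \frac{271}{2870179} = - \frac{271}{2870179}$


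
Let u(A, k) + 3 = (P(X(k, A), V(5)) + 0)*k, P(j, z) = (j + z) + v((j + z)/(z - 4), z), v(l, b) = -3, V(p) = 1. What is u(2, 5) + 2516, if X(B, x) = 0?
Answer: 2503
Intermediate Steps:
P(j, z) = -3 + j + z (P(j, z) = (j + z) - 3 = -3 + j + z)
u(A, k) = -3 - 2*k (u(A, k) = -3 + ((-3 + 0 + 1) + 0)*k = -3 + (-2 + 0)*k = -3 - 2*k)
u(2, 5) + 2516 = (-3 - 2*5) + 2516 = (-3 - 10) + 2516 = -13 + 2516 = 2503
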